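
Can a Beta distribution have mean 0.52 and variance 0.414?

No

A Beta with mean μ has variance μ(1−μ)/(α+β+1) < μ(1−μ).
Here μ(1−μ) = 0.52×0.48 = 0.2496, and 0.414 ≥ 0.2496.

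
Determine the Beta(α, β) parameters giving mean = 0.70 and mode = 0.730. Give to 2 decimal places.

Let s = α+β. Mean gives α = μs = 0.70s; mode gives (α−1)/(s−2) = 0.730.
Substituting: 0.70s − 1 = 0.730(s−2) = 0.730s − 1.460, so -0.030s = -0.460 and s = 15.3333.
Then α = 0.70×15.3333 = 10.73 and β = s−α = 4.60.

α = 10.73, β = 4.60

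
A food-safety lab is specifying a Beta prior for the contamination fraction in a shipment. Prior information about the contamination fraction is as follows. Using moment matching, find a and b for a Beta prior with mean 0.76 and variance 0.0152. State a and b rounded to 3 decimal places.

By moment matching, a+b = μ(1−μ)/σ² − 1 = (0.76·0.24)/0.0152 − 1 = 12.0000 − 1 = 11.0000.
Since a/(a+b) = μ, a = 0.76·11.0000 = 8.360 and b = 0.24·11.0000 = 2.640.

a = 8.360, b = 2.640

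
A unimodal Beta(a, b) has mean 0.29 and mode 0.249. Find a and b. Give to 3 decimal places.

With s = a+b: μ = a/s and mode = (a−1)/(s−2). Eliminating a = μs,
μs − 1 = m(s−2) ⇒ s(μ−m) = 1−2m ⇒ s = 0.502/0.041 = 12.2439.
So a = μs = 3.551, b = (1−μ)s = 8.693.

a = 3.551, b = 8.693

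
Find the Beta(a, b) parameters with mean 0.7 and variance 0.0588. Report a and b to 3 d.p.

a = 1.800, b = 0.771

By moment matching, a+b = μ(1−μ)/σ² − 1 = (0.7·0.3)/0.0588 − 1 = 3.5714 − 1 = 2.5714.
Since a/(a+b) = μ, a = 0.7·2.5714 = 1.800 and b = 0.3·2.5714 = 0.771.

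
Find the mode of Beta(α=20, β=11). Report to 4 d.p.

0.6552

With α,β > 1, mode = (α−1)/(α+β−2) = 19/29 = 0.6552.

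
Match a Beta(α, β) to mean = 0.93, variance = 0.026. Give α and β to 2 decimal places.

α = 1.40, β = 0.11

By moment matching, α+β = μ(1−μ)/σ² − 1 = (0.93·0.07)/0.026 − 1 = 2.5038 − 1 = 1.5038.
Since α/(α+β) = μ, α = 0.93·1.5038 = 1.40 and β = 0.07·1.5038 = 0.11.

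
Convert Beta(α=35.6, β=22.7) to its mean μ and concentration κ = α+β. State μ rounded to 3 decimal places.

μ = 0.611, κ = 58.3

κ = α+β = 35.6+22.7 = 58.3; μ = α/κ = 35.6/58.3 = 0.611.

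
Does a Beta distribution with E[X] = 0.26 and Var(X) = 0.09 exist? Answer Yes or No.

Yes

The Beta variance bound is σ² < μ(1−μ).
Here μ(1−μ) = 0.26×0.74 = 0.1924, and 0.09 < 0.1924.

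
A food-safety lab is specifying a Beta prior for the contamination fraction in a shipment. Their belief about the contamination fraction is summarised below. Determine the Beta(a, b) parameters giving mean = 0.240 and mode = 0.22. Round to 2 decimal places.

Let s = a+b. Mean gives a = μs = 0.240s; mode gives (a−1)/(s−2) = 0.22.
Substituting: 0.240s − 1 = 0.22(s−2) = 0.22s − 0.44, so 0.020s = 0.56 and s = 28.0000.
Then a = 0.240×28.0000 = 6.72 and b = s−a = 21.28.

a = 6.72, b = 21.28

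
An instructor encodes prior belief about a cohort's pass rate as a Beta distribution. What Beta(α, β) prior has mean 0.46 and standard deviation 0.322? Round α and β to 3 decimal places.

α = 0.642, β = 0.754

Variance = 0.322² = 0.103684. The moment-matching identity α+β = μ(1−μ)/Var − 1 gives
α+β = 0.2484/0.103684 − 1 = 1.3957, so α = μ·1.3957 = 0.642 and β = (1−μ)·1.3957 = 0.754.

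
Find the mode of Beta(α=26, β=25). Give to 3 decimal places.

The density x^(α−1)(1−x)^(β−1) is maximised at (α−1)/(α+β−2) = 25/49 = 0.510.

0.510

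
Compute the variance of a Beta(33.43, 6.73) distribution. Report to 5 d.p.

0.00339

μ = 33.43/40.16 = 0.832420; Var = μ(1−μ)/(α+β+1) = 0.1394967/41.16 = 0.00339.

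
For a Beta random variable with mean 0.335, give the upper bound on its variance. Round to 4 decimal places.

0.2228

Var = μ(1−μ)/(α+β+1), which approaches μ(1−μ) as α+β → 0.
So the supremum is μ(1−μ) = 0.335×0.665 = 0.2228.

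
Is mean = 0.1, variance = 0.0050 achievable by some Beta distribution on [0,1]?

Yes

A Beta with mean μ has variance μ(1−μ)/(α+β+1) < μ(1−μ).
Here μ(1−μ) = 0.1×0.9 = 0.09, and 0.0050 < 0.09.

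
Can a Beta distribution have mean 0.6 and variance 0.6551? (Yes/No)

No

The Beta variance bound is σ² < μ(1−μ).
Here μ(1−μ) = 0.6×0.4 = 0.24, and 0.6551 ≥ 0.24.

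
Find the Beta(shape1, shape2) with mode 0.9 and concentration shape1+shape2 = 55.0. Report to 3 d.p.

For shape1,shape2>1 the mode is (shape1−1)/(shape1+shape2−2), so shape1 = mode·(κ−2)+1 = 0.9×53.0+1 = 48.700.
And shape2 = (1−mode)·(κ−2)+1 = 0.1×53.0+1 = 6.300.

shape1 = 48.700, shape2 = 6.300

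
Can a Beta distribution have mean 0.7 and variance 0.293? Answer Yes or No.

No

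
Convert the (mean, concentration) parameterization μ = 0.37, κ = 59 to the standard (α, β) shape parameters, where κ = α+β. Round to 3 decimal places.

α = 21.830, β = 37.170

Split κ in proportion μ : (1−μ): α = 0.37·59 = 21.830, β = 59 − 21.830 = 37.170.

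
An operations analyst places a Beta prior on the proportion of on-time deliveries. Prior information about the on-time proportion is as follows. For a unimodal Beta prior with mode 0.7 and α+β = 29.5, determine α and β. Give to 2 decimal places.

For α,β>1 the mode is (α−1)/(α+β−2), so α = mode·(κ−2)+1 = 0.7×27.5+1 = 20.25.
And β = (1−mode)·(κ−2)+1 = 0.3×27.5+1 = 9.25.

α = 20.25, β = 9.25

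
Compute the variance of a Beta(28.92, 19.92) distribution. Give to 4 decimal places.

α+β = 48.84 and αβ = 576.0864, so Var = αβ/[(α+β)²(α+β+1)] = 576.0864/118885.624704 = 0.0048.

0.0048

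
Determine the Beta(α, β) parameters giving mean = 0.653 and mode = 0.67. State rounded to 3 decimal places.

α = 13.060, β = 6.940

Let s = α+β. Mean gives α = μs = 0.653s; mode gives (α−1)/(s−2) = 0.67.
Substituting: 0.653s − 1 = 0.67(s−2) = 0.67s − 1.34, so -0.017s = -0.34 and s = 20.0000.
Then α = 0.653×20.0000 = 13.060 and β = s−α = 6.940.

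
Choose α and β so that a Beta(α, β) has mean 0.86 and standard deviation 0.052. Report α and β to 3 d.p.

α = 37.433, β = 6.094

σ² = 0.052² = 0.002704.
With s = α+β, Var = μ(1−μ)/(s+1), so s+1 = (0.86×0.14)/0.002704 = 44.5266 and s = 43.5266.
α = μs = 37.433, β = (1−μ)s = 6.094.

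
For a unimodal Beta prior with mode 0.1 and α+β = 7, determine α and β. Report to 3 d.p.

For α,β>1 the mode is (α−1)/(α+β−2), so α = mode·(κ−2)+1 = 0.1×5+1 = 1.500.
And β = (1−mode)·(κ−2)+1 = 0.9×5+1 = 5.500.

α = 1.500, β = 5.500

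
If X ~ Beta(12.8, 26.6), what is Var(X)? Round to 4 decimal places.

0.0054

μ = 12.8/39.4 = 0.324873; Var = μ(1−μ)/(α+β+1) = 0.2193306/40.4 = 0.0054.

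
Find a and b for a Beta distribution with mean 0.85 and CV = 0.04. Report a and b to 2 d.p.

Var = (CV·μ)² = (0.04×0.85)² = 0.001156.
a+b = μ(1−μ)/Var − 1 = 0.1275/0.001156 − 1 = 109.2941.
Thus a = 0.85·109.2941 = 92.90 and b = 0.15·109.2941 = 16.39.

a = 92.90, b = 16.39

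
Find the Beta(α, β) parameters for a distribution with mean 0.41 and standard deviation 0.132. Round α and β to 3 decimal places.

First σ² = 0.017424. Setting α = μn, β = (1−μ)n with n = α+β,
μ(1−μ)/(n+1) = 0.017424 ⇒ n+1 = 0.2419/0.017424 = 13.8831 ⇒ n = 12.8831.
Hence α = 0.41×12.8831 = 5.282, β = 0.59×12.8831 = 7.601.

α = 5.282, β = 7.601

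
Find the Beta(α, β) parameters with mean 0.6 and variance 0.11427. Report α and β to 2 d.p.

α = 0.66, β = 0.44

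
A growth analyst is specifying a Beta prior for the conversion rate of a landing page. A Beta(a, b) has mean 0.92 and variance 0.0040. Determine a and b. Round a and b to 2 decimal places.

a = 16.01, b = 1.39

Write ν = a+b; then a = μν and Var = μ(1−μ)/(ν+1).
ν = μ(1−μ)/Var − 1 = 0.0736/0.0040 − 1 = 17.4000.
a = 0.92·17.4000 = 16.01, b = 0.08·17.4000 = 1.39.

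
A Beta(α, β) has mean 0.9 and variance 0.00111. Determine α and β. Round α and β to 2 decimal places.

By moment matching, α+β = μ(1−μ)/σ² − 1 = (0.9·0.1)/0.00111 − 1 = 81.0811 − 1 = 80.0811.
Since α/(α+β) = μ, α = 0.9·80.0811 = 72.07 and β = 0.1·80.0811 = 8.01.

α = 72.07, β = 8.01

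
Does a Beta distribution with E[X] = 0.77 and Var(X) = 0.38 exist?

No

The Beta variance bound is σ² < μ(1−μ).
Here μ(1−μ) = 0.77×0.23 = 0.1771, and 0.38 ≥ 0.1771.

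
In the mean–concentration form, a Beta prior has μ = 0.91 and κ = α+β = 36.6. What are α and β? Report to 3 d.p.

α = 33.306, β = 3.294

α = μκ = 0.91×36.6 = 33.306 and β = (1−μ)κ = 0.09×36.6 = 3.294.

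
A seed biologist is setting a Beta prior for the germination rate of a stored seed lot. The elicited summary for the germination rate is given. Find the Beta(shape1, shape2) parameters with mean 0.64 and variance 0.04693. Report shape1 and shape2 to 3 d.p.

shape1 = 2.502, shape2 = 1.407

By moment matching, shape1+shape2 = μ(1−μ)/σ² − 1 = (0.64·0.36)/0.04693 − 1 = 4.9094 − 1 = 3.9094.
Since shape1/(shape1+shape2) = μ, shape1 = 0.64·3.9094 = 2.502 and shape2 = 0.36·3.9094 = 1.407.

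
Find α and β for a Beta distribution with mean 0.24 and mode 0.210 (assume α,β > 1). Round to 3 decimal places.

α = 4.640, β = 14.693

With s = α+β: μ = α/s and mode = (α−1)/(s−2). Eliminating α = μs,
μs − 1 = m(s−2) ⇒ s(μ−m) = 1−2m ⇒ s = 0.580/0.030 = 19.3333.
So α = μs = 4.640, β = (1−μ)s = 14.693.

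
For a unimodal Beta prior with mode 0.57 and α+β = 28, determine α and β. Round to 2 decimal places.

α = 15.82, β = 12.18

Since the density peak of Beta(α,β) is at (α−1)/(α+β−2),
α = 1 + 0.57(28−2) = 15.82 and β = 28 − 15.82 = 12.18.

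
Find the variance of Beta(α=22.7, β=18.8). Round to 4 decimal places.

0.0058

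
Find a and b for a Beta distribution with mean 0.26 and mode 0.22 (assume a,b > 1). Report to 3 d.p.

Let s = a+b. Mean gives a = μs = 0.26s; mode gives (a−1)/(s−2) = 0.22.
Substituting: 0.26s − 1 = 0.22(s−2) = 0.22s − 0.44, so 0.04s = 0.56 and s = 14.0000.
Then a = 0.26×14.0000 = 3.640 and b = s−a = 10.360.

a = 3.640, b = 10.360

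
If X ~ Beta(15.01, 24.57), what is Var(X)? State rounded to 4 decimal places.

Var = αβ/[(α+β)²(α+β+1)] = (15.01×24.57)/(39.58²×40.58) = 368.7957/63571.670312 = 0.0058.

0.0058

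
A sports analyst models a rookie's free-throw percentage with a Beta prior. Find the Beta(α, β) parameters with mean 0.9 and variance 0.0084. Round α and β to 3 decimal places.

α = 8.743, β = 0.971

Let s = α+β. The Beta variance is μ(1−μ)/(s+1).
So s+1 = μ(1−μ)/σ² = (0.9×0.1)/0.0084 = 0.09/0.0084 = 10.7143, giving s = 9.7143.
Then α = μs = 0.9×9.7143 = 8.743 and β = (1−μ)s = 0.1×9.7143 = 0.971.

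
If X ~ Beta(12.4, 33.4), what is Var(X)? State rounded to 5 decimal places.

0.00422

μ = 12.4/45.8 = 0.270742; Var = μ(1−μ)/(α+β+1) = 0.1974409/46.8 = 0.00422.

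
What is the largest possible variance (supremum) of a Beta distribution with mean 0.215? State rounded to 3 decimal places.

0.169

For fixed mean μ the Beta variance is μ(1−μ)/(α+β+1), increasing as α+β decreases.
Its least upper bound (not attained) is μ(1−μ) = 0.215·0.785 = 0.169.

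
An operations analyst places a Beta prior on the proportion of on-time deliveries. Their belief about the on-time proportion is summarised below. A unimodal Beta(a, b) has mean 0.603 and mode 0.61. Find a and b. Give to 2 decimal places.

With s = a+b: μ = a/s and mode = (a−1)/(s−2). Eliminating a = μs,
μs − 1 = m(s−2) ⇒ s(μ−m) = 1−2m ⇒ s = -0.22/-0.007 = 31.4286.
So a = μs = 18.95, b = (1−μ)s = 12.48.

a = 18.95, b = 12.48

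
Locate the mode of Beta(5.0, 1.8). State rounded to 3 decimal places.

With α,β > 1, mode = (α−1)/(α+β−2) = 4.0/4.8 = 0.833.

0.833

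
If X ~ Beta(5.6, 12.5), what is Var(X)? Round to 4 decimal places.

0.0112

Var = αβ/[(α+β)²(α+β+1)] = (5.6×12.5)/(18.1²×19.1) = 70.00/6257.351 = 0.0112.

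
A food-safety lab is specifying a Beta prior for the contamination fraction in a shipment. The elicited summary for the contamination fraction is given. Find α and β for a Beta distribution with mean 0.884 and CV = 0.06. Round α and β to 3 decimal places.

α = 31.338, β = 4.112

Var = (CV·μ)² = (0.06×0.884)² = 0.002813.
α+β = μ(1−μ)/Var − 1 = 0.102544/0.002813 − 1 = 35.4505.
Thus α = 0.884·35.4505 = 31.338 and β = 0.116·35.4505 = 4.112.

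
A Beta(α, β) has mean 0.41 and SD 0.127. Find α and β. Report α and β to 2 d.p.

α = 5.74, β = 8.26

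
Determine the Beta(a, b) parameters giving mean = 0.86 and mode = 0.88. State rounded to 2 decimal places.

Let s = a+b. Mean gives a = μs = 0.86s; mode gives (a−1)/(s−2) = 0.88.
Substituting: 0.86s − 1 = 0.88(s−2) = 0.88s − 1.76, so -0.02s = -0.76 and s = 38.0000.
Then a = 0.86×38.0000 = 32.68 and b = s−a = 5.32.

a = 32.68, b = 5.32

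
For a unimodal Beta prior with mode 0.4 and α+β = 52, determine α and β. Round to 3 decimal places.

For α,β>1 the mode is (α−1)/(α+β−2), so α = mode·(κ−2)+1 = 0.4×50+1 = 21.000.
And β = (1−mode)·(κ−2)+1 = 0.6×50+1 = 31.000.

α = 21.000, β = 31.000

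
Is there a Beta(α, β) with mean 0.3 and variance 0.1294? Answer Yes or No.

The Beta variance bound is σ² < μ(1−μ).
Here μ(1−μ) = 0.3×0.7 = 0.21, and 0.1294 < 0.21.

Yes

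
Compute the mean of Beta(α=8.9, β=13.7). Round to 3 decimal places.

0.394

E[X] = α/(α+β) = 8.9/22.6 = 0.394.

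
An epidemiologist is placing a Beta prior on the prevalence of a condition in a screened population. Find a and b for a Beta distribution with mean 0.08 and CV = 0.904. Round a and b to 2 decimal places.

a = 1.05, b = 12.03

σ = CV·μ = 0.904×0.08 = 0.07232, so σ² = 0.005230.
s+1 = μ(1−μ)/σ² = 0.0736/0.005230 = 14.0722, so s = a+b = 13.0722.
a = μs = 1.05, b = (1−μ)s = 12.03.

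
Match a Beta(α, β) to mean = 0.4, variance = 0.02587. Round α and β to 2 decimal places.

By moment matching, α+β = μ(1−μ)/σ² − 1 = (0.4·0.6)/0.02587 − 1 = 9.2772 − 1 = 8.2772.
Since α/(α+β) = μ, α = 0.4·8.2772 = 3.31 and β = 0.6·8.2772 = 4.97.

α = 3.31, β = 4.97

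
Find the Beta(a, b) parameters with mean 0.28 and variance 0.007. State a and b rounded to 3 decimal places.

Write ν = a+b; then a = μν and Var = μ(1−μ)/(ν+1).
ν = μ(1−μ)/Var − 1 = 0.2016/0.007 − 1 = 27.8000.
a = 0.28·27.8000 = 7.784, b = 0.72·27.8000 = 20.016.

a = 7.784, b = 20.016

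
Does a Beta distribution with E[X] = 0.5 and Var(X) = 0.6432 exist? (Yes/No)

For any Beta, Var(X) < E[X]·(1−E[X]).
Here μ(1−μ) = 0.5×0.5 = 0.25, and 0.6432 ≥ 0.25.

No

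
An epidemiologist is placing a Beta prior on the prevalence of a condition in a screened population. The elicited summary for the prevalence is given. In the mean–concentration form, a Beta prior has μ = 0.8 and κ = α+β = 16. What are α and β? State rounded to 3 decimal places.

α = 12.800, β = 3.200

Split κ in proportion μ : (1−μ): α = 0.8·16 = 12.800, β = 16 − 12.800 = 3.200.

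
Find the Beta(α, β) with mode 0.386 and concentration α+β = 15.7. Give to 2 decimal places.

For α,β>1 the mode is (α−1)/(α+β−2), so α = mode·(κ−2)+1 = 0.386×13.7+1 = 6.29.
And β = (1−mode)·(κ−2)+1 = 0.614×13.7+1 = 9.41.

α = 6.29, β = 9.41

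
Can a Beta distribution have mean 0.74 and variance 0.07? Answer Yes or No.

The Beta variance bound is σ² < μ(1−μ).
Here μ(1−μ) = 0.74×0.26 = 0.1924, and 0.07 < 0.1924.

Yes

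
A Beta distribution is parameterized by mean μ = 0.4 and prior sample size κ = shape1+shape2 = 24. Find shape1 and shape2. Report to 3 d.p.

shape1 = 9.600, shape2 = 14.400

Split κ in proportion μ : (1−μ): shape1 = 0.4·24 = 9.600, shape2 = 24 − 9.600 = 14.400.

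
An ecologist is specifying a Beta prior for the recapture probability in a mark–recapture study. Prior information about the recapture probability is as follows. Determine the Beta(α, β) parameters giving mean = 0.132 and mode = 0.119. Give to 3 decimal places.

α = 7.737, β = 50.878

Let s = α+β. Mean gives α = μs = 0.132s; mode gives (α−1)/(s−2) = 0.119.
Substituting: 0.132s − 1 = 0.119(s−2) = 0.119s − 0.238, so 0.013s = 0.762 and s = 58.6154.
Then α = 0.132×58.6154 = 7.737 and β = s−α = 50.878.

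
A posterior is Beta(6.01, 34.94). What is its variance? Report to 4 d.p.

0.0030

α+β = 40.95 and αβ = 209.9894, so Var = αβ/[(α+β)²(α+β+1)] = 209.9894/70346.059875 = 0.0030.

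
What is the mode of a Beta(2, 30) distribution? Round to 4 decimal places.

The density x^(α−1)(1−x)^(β−1) is maximised at (α−1)/(α+β−2) = 1/30 = 0.0333.

0.0333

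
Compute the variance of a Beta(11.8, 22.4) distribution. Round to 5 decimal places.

0.00642

Var = αβ/[(α+β)²(α+β+1)] = (11.8×22.4)/(34.2²×35.2) = 264.32/41171.328 = 0.00642.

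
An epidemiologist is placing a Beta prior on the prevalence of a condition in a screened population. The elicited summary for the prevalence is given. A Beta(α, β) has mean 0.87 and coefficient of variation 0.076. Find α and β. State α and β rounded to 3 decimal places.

σ = CV·μ = 0.076×0.87 = 0.06612, so σ² = 0.004372.
s+1 = μ(1−μ)/σ² = 0.1131/0.004372 = 25.8700, so s = α+β = 24.8700.
α = μs = 21.637, β = (1−μ)s = 3.233.

α = 21.637, β = 3.233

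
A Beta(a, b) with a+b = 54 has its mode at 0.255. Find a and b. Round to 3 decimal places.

Mode = (a−1)/(κ−2) with κ = a+b, so a−1 = 0.255·52 = 13.260.
a = 14.260; b = κ − a = 39.740.

a = 14.260, b = 39.740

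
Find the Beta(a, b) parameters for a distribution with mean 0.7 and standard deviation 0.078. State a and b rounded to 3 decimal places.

a = 23.462, b = 10.055

σ² = 0.078² = 0.006084.
With s = a+b, Var = μ(1−μ)/(s+1), so s+1 = (0.7×0.3)/0.006084 = 34.5168 and s = 33.5168.
a = μs = 23.462, b = (1−μ)s = 10.055.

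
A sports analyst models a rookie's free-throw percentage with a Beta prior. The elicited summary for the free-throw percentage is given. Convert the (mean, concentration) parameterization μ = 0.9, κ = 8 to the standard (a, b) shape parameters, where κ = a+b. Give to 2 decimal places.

a = 7.20, b = 0.80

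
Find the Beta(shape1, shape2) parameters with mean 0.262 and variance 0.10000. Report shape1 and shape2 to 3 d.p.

shape1 = 0.245, shape2 = 0.689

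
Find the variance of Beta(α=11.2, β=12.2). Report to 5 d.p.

α+β = 23.4 and αβ = 136.64, so Var = αβ/[(α+β)²(α+β+1)] = 136.64/13360.464 = 0.01023.

0.01023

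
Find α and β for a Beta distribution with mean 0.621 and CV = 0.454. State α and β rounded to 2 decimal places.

σ = CV·μ = 0.454×0.621 = 0.28193, so σ² = 0.079487.
s+1 = μ(1−μ)/σ² = 0.235359/0.079487 = 2.9610, so s = α+β = 1.9610.
α = μs = 1.22, β = (1−μ)s = 0.74.

α = 1.22, β = 0.74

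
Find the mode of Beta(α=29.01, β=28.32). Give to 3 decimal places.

With α,β > 1, mode = (α−1)/(α+β−2) = 28.01/55.33 = 0.506.

0.506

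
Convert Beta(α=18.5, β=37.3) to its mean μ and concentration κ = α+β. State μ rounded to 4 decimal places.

μ = 0.3315, κ = 55.8

κ = α+β = 18.5+37.3 = 55.8; μ = α/κ = 18.5/55.8 = 0.3315.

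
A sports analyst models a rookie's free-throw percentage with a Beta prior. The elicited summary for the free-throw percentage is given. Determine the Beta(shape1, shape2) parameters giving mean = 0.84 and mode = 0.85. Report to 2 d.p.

shape1 = 58.80, shape2 = 11.20

Let s = shape1+shape2. Mean gives shape1 = μs = 0.84s; mode gives (shape1−1)/(s−2) = 0.85.
Substituting: 0.84s − 1 = 0.85(s−2) = 0.85s − 1.70, so -0.01s = -0.70 and s = 70.0000.
Then shape1 = 0.84×70.0000 = 58.80 and shape2 = s−shape1 = 11.20.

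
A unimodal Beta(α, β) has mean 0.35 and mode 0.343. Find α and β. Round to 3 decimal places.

α = 15.700, β = 29.157

Let s = α+β. Mean gives α = μs = 0.35s; mode gives (α−1)/(s−2) = 0.343.
Substituting: 0.35s − 1 = 0.343(s−2) = 0.343s − 0.686, so 0.007s = 0.314 and s = 44.8571.
Then α = 0.35×44.8571 = 15.700 and β = s−α = 29.157.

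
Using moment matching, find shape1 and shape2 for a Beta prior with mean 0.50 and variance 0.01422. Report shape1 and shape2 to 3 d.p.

Let s = shape1+shape2. The Beta variance is μ(1−μ)/(s+1).
So s+1 = μ(1−μ)/σ² = (0.50×0.50)/0.01422 = 0.2500/0.01422 = 17.5809, giving s = 16.5809.
Then shape1 = μs = 0.50×16.5809 = 8.290 and shape2 = (1−μ)s = 0.50×16.5809 = 8.290.

shape1 = 8.290, shape2 = 8.290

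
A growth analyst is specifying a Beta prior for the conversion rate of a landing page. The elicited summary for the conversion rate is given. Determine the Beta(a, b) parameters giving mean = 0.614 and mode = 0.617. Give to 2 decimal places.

Let s = a+b. Mean gives a = μs = 0.614s; mode gives (a−1)/(s−2) = 0.617.
Substituting: 0.614s − 1 = 0.617(s−2) = 0.617s − 1.234, so -0.003s = -0.234 and s = 78.0000.
Then a = 0.614×78.0000 = 47.89 and b = s−a = 30.11.

a = 47.89, b = 30.11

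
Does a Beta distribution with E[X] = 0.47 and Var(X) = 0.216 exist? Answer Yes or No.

Yes

The Beta variance bound is σ² < μ(1−μ).
Here μ(1−μ) = 0.47×0.53 = 0.2491, and 0.216 < 0.2491.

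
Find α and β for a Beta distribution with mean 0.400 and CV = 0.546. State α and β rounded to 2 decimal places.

α = 1.61, β = 2.42

Var = (CV·μ)² = (0.546×0.400)² = 0.047699.
α+β = μ(1−μ)/Var − 1 = 0.240000/0.047699 − 1 = 4.0316.
Thus α = 0.400·4.0316 = 1.61 and β = 0.600·4.0316 = 2.42.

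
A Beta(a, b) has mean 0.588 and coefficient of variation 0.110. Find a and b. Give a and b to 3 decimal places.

σ = CV·μ = 0.110×0.588 = 0.06468, so σ² = 0.004184.
s+1 = μ(1−μ)/σ² = 0.242256/0.004184 = 57.9075, so s = a+b = 56.9075.
a = μs = 33.462, b = (1−μ)s = 23.446.

a = 33.462, b = 23.446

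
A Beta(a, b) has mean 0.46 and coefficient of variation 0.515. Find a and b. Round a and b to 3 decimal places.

Var = (CV·μ)² = (0.515×0.46)² = 0.056122.
a+b = μ(1−μ)/Var − 1 = 0.2484/0.056122 − 1 = 3.4261.
Thus a = 0.46·3.4261 = 1.576 and b = 0.54·3.4261 = 1.850.

a = 1.576, b = 1.850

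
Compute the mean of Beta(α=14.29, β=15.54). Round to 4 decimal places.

The Beta mean is α/(α+β) = 14.29/(14.29+15.54) = 0.4790.

0.4790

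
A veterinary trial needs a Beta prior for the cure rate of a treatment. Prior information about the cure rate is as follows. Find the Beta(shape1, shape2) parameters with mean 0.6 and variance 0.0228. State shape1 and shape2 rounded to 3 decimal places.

shape1 = 5.716, shape2 = 3.811

Let s = shape1+shape2. The Beta variance is μ(1−μ)/(s+1).
So s+1 = μ(1−μ)/σ² = (0.6×0.4)/0.0228 = 0.24/0.0228 = 10.5263, giving s = 9.5263.
Then shape1 = μs = 0.6×9.5263 = 5.716 and shape2 = (1−μ)s = 0.4×9.5263 = 3.811.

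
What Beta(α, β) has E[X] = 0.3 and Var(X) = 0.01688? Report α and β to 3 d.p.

α = 3.432, β = 8.009

Write ν = α+β; then α = μν and Var = μ(1−μ)/(ν+1).
ν = μ(1−μ)/Var − 1 = 0.21/0.01688 − 1 = 11.4408.
α = 0.3·11.4408 = 3.432, β = 0.7·11.4408 = 8.009.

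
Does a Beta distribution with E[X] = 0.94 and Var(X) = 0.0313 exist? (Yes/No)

The Beta variance bound is σ² < μ(1−μ).
Here μ(1−μ) = 0.94×0.06 = 0.0564, and 0.0313 < 0.0564.

Yes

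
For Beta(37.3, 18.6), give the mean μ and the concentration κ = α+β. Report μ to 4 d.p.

κ = α+β = 37.3+18.6 = 55.9; μ = α/κ = 37.3/55.9 = 0.6673.

μ = 0.6673, κ = 55.9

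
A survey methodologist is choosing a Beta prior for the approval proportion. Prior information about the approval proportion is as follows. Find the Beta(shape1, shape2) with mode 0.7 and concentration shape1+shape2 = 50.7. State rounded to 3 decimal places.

Mode = (shape1−1)/(κ−2) with κ = shape1+shape2, so shape1−1 = 0.7·48.7 = 34.090.
shape1 = 35.090; shape2 = κ − shape1 = 15.610.

shape1 = 35.090, shape2 = 15.610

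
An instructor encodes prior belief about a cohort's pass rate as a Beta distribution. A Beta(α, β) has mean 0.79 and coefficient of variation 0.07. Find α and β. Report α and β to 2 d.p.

σ = CV·μ = 0.07×0.79 = 0.05530, so σ² = 0.003058.
s+1 = μ(1−μ)/σ² = 0.1659/0.003058 = 54.2495, so s = α+β = 53.2495.
α = μs = 42.07, β = (1−μ)s = 11.18.

α = 42.07, β = 11.18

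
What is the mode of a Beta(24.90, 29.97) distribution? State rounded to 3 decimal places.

The density x^(α−1)(1−x)^(β−1) is maximised at (α−1)/(α+β−2) = 23.90/52.87 = 0.452.

0.452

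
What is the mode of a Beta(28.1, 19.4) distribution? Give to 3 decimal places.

0.596

With α,β > 1, mode = (α−1)/(α+β−2) = 27.1/45.5 = 0.596.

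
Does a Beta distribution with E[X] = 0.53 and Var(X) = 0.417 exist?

No

A Beta with mean μ has variance μ(1−μ)/(α+β+1) < μ(1−μ).
Here μ(1−μ) = 0.53×0.47 = 0.2491, and 0.417 ≥ 0.2491.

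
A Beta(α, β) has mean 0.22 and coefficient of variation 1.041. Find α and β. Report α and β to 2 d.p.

α = 0.50, β = 1.77

Var = (CV·μ)² = (1.041×0.22)² = 0.052450.
α+β = μ(1−μ)/Var − 1 = 0.1716/0.052450 − 1 = 2.2717.
Thus α = 0.22·2.2717 = 0.50 and β = 0.78·2.2717 = 1.77.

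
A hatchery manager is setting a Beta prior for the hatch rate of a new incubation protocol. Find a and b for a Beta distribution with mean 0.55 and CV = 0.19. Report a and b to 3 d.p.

Var = (CV·μ)² = (0.19×0.55)² = 0.010920.
a+b = μ(1−μ)/Var − 1 = 0.2475/0.010920 − 1 = 21.6643.
Thus a = 0.55·21.6643 = 11.915 and b = 0.45·21.6643 = 9.749.

a = 11.915, b = 9.749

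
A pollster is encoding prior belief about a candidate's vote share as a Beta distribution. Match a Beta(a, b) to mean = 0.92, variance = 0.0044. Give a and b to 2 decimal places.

Let s = a+b. The Beta variance is μ(1−μ)/(s+1).
So s+1 = μ(1−μ)/σ² = (0.92×0.08)/0.0044 = 0.0736/0.0044 = 16.7273, giving s = 15.7273.
Then a = μs = 0.92×15.7273 = 14.47 and b = (1−μ)s = 0.08×15.7273 = 1.26.

a = 14.47, b = 1.26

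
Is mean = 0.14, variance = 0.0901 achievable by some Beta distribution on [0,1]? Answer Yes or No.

Yes

For any Beta, Var(X) < E[X]·(1−E[X]).
Here μ(1−μ) = 0.14×0.86 = 0.1204, and 0.0901 < 0.1204.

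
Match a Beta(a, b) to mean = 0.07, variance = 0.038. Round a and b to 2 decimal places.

Let s = a+b. The Beta variance is μ(1−μ)/(s+1).
So s+1 = μ(1−μ)/σ² = (0.07×0.93)/0.038 = 0.0651/0.038 = 1.7132, giving s = 0.7132.
Then a = μs = 0.07×0.7132 = 0.05 and b = (1−μ)s = 0.93×0.7132 = 0.66.

a = 0.05, b = 0.66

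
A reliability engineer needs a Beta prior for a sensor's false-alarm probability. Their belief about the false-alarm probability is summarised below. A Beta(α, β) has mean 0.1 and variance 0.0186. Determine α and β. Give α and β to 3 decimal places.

α = 0.384, β = 3.455

Let s = α+β. The Beta variance is μ(1−μ)/(s+1).
So s+1 = μ(1−μ)/σ² = (0.1×0.9)/0.0186 = 0.09/0.0186 = 4.8387, giving s = 3.8387.
Then α = μs = 0.1×3.8387 = 0.384 and β = (1−μ)s = 0.9×3.8387 = 3.455.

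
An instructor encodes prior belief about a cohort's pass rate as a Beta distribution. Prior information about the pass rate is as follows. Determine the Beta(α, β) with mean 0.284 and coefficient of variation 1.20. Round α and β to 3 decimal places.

σ = CV·μ = 1.20×0.284 = 0.34080, so σ² = 0.116145.
s+1 = μ(1−μ)/σ² = 0.203344/0.116145 = 1.7508, so s = α+β = 0.7508.
α = μs = 0.213, β = (1−μ)s = 0.538.

α = 0.213, β = 0.538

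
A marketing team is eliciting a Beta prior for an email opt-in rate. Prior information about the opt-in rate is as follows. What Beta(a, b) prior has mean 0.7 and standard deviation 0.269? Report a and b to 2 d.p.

Variance = 0.269² = 0.072361. The moment-matching identity a+b = μ(1−μ)/Var − 1 gives
a+b = 0.21/0.072361 − 1 = 1.9021, so a = μ·1.9021 = 1.33 and b = (1−μ)·1.9021 = 0.57.

a = 1.33, b = 0.57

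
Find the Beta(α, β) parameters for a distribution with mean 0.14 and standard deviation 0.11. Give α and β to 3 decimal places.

α = 1.253, β = 7.697

σ² = 0.11² = 0.0121.
With s = α+β, Var = μ(1−μ)/(s+1), so s+1 = (0.14×0.86)/0.0121 = 9.9504 and s = 8.9504.
α = μs = 1.253, β = (1−μ)s = 7.697.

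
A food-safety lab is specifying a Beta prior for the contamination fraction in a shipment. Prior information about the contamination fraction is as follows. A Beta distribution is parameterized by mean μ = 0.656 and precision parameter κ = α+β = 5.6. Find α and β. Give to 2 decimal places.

α = 3.67, β = 1.93

α = μκ = 0.656×5.6 = 3.67 and β = (1−μ)κ = 0.344×5.6 = 1.93.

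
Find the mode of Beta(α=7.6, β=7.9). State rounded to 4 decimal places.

The density x^(α−1)(1−x)^(β−1) is maximised at (α−1)/(α+β−2) = 6.6/13.5 = 0.4889.

0.4889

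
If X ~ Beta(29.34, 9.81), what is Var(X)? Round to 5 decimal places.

Var = αβ/[(α+β)²(α+β+1)] = (29.34×9.81)/(39.15²×40.15) = 287.8254/61538.808375 = 0.00468.

0.00468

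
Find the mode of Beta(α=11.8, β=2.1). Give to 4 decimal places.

With α,β > 1, mode = (α−1)/(α+β−2) = 10.8/11.9 = 0.9076.

0.9076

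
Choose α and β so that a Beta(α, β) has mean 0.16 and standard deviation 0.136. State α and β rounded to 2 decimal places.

Variance = 0.136² = 0.018496. The moment-matching identity α+β = μ(1−μ)/Var − 1 gives
α+β = 0.1344/0.018496 − 1 = 6.2664, so α = μ·6.2664 = 1.00 and β = (1−μ)·6.2664 = 5.26.

α = 1.00, β = 5.26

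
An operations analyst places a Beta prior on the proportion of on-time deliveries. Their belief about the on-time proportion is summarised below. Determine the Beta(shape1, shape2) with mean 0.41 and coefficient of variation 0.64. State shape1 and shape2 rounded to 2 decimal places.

σ = CV·μ = 0.64×0.41 = 0.26240, so σ² = 0.068854.
s+1 = μ(1−μ)/σ² = 0.2419/0.068854 = 3.5132, so s = shape1+shape2 = 2.5132.
shape1 = μs = 1.03, shape2 = (1−μ)s = 1.48.

shape1 = 1.03, shape2 = 1.48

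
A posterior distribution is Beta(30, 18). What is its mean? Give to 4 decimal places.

0.6250

The Beta mean is α/(α+β) = 30/(30+18) = 0.6250.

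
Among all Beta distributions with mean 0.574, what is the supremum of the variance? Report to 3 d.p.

0.245

Var = μ(1−μ)/(α+β+1), which approaches μ(1−μ) as α+β → 0.
So the supremum is μ(1−μ) = 0.574×0.426 = 0.245.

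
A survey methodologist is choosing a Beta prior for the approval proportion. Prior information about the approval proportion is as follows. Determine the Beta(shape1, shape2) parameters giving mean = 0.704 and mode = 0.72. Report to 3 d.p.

With s = shape1+shape2: μ = shape1/s and mode = (shape1−1)/(s−2). Eliminating shape1 = μs,
μs − 1 = m(s−2) ⇒ s(μ−m) = 1−2m ⇒ s = -0.44/-0.016 = 27.5000.
So shape1 = μs = 19.360, shape2 = (1−μ)s = 8.140.

shape1 = 19.360, shape2 = 8.140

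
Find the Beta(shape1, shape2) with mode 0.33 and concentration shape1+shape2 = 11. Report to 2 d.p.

Mode = (shape1−1)/(κ−2) with κ = shape1+shape2, so shape1−1 = 0.33·9 = 2.97.
shape1 = 3.97; shape2 = κ − shape1 = 7.03.

shape1 = 3.97, shape2 = 7.03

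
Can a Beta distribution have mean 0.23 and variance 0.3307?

The Beta variance bound is σ² < μ(1−μ).
Here μ(1−μ) = 0.23×0.77 = 0.1771, and 0.3307 ≥ 0.1771.

No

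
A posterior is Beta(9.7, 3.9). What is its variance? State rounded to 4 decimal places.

0.0140

α+β = 13.6 and αβ = 37.83, so Var = αβ/[(α+β)²(α+β+1)] = 37.83/2700.416 = 0.0140.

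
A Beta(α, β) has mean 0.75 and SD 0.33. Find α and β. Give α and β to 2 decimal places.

α = 0.54, β = 0.18

Variance = 0.33² = 0.1089. The moment-matching identity α+β = μ(1−μ)/Var − 1 gives
α+β = 0.1875/0.1089 − 1 = 0.7218, so α = μ·0.7218 = 0.54 and β = (1−μ)·0.7218 = 0.18.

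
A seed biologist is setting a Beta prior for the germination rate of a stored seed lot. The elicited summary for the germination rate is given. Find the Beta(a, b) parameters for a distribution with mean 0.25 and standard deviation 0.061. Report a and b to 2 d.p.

a = 12.35, b = 37.04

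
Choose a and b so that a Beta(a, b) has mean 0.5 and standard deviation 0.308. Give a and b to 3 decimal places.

Variance = 0.308² = 0.094864. The moment-matching identity a+b = μ(1−μ)/Var − 1 gives
a+b = 0.25/0.094864 − 1 = 1.6354, so a = μ·1.6354 = 0.818 and b = (1−μ)·1.6354 = 0.818.

a = 0.818, b = 0.818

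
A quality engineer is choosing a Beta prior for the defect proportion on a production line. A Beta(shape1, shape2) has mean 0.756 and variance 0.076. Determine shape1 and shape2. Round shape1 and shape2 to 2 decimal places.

shape1 = 1.08, shape2 = 0.35

By moment matching, shape1+shape2 = μ(1−μ)/σ² − 1 = (0.756·0.244)/0.076 − 1 = 2.4272 − 1 = 1.4272.
Since shape1/(shape1+shape2) = μ, shape1 = 0.756·1.4272 = 1.08 and shape2 = 0.244·1.4272 = 0.35.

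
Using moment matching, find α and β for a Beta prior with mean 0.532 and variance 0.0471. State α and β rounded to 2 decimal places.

By moment matching, α+β = μ(1−μ)/σ² − 1 = (0.532·0.468)/0.0471 − 1 = 5.2861 − 1 = 4.2861.
Since α/(α+β) = μ, α = 0.532·4.2861 = 2.28 and β = 0.468·4.2861 = 2.01.

α = 2.28, β = 2.01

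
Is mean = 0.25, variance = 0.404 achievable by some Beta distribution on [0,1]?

No

The Beta variance bound is σ² < μ(1−μ).
Here μ(1−μ) = 0.25×0.75 = 0.1875, and 0.404 ≥ 0.1875.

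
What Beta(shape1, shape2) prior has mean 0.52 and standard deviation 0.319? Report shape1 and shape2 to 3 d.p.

Variance = 0.319² = 0.101761. The moment-matching identity shape1+shape2 = μ(1−μ)/Var − 1 gives
shape1+shape2 = 0.2496/0.101761 − 1 = 1.4528, so shape1 = μ·1.4528 = 0.755 and shape2 = (1−μ)·1.4528 = 0.697.

shape1 = 0.755, shape2 = 0.697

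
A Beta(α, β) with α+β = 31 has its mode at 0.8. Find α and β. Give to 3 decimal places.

For α,β>1 the mode is (α−1)/(α+β−2), so α = mode·(κ−2)+1 = 0.8×29+1 = 24.200.
And β = (1−mode)·(κ−2)+1 = 0.2×29+1 = 6.800.

α = 24.200, β = 6.800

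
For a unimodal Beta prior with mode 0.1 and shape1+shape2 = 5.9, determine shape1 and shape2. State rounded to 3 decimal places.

Since the density peak of Beta(shape1,shape2) is at (shape1−1)/(shape1+shape2−2),
shape1 = 1 + 0.1(5.9−2) = 1.390 and shape2 = 5.9 − 1.390 = 4.510.

shape1 = 1.390, shape2 = 4.510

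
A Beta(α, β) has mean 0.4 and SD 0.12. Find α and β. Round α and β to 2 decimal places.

α = 6.27, β = 9.40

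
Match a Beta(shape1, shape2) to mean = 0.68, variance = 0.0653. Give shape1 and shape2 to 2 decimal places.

shape1 = 1.59, shape2 = 0.75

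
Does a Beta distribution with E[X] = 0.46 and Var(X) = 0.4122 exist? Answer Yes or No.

No

A Beta with mean μ has variance μ(1−μ)/(α+β+1) < μ(1−μ).
Here μ(1−μ) = 0.46×0.54 = 0.2484, and 0.4122 ≥ 0.2484.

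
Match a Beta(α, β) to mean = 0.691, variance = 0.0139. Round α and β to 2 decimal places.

α = 9.92, β = 4.44

Let s = α+β. The Beta variance is μ(1−μ)/(s+1).
So s+1 = μ(1−μ)/σ² = (0.691×0.309)/0.0139 = 0.213519/0.0139 = 15.3611, giving s = 14.3611.
Then α = μs = 0.691×14.3611 = 9.92 and β = (1−μ)s = 0.309×14.3611 = 4.44.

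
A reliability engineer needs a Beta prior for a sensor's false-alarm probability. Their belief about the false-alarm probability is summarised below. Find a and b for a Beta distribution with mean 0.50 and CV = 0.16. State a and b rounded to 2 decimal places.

a = 19.03, b = 19.03

σ = CV·μ = 0.16×0.50 = 0.08000, so σ² = 0.006400.
s+1 = μ(1−μ)/σ² = 0.2500/0.006400 = 39.0625, so s = a+b = 38.0625.
a = μs = 19.03, b = (1−μ)s = 19.03.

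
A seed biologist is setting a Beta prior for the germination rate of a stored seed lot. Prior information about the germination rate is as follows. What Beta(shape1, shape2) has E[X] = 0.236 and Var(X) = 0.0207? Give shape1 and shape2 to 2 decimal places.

Write ν = shape1+shape2; then shape1 = μν and Var = μ(1−μ)/(ν+1).
ν = μ(1−μ)/Var − 1 = 0.180304/0.0207 − 1 = 7.7103.
shape1 = 0.236·7.7103 = 1.82, shape2 = 0.764·7.7103 = 5.89.

shape1 = 1.82, shape2 = 5.89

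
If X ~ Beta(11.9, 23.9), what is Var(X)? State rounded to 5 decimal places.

0.00603

α+β = 35.8 and αβ = 284.41, so Var = αβ/[(α+β)²(α+β+1)] = 284.41/47164.352 = 0.00603.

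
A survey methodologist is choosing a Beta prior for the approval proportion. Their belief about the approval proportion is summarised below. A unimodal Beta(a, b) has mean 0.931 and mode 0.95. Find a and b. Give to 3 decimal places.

a = 44.100, b = 3.268

With s = a+b: μ = a/s and mode = (a−1)/(s−2). Eliminating a = μs,
μs − 1 = m(s−2) ⇒ s(μ−m) = 1−2m ⇒ s = -0.90/-0.019 = 47.3684.
So a = μs = 44.100, b = (1−μ)s = 3.268.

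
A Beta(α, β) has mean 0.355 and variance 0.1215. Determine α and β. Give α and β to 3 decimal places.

α = 0.314, β = 0.571

By moment matching, α+β = μ(1−μ)/σ² − 1 = (0.355·0.645)/0.1215 − 1 = 1.8846 − 1 = 0.8846.
Since α/(α+β) = μ, α = 0.355·0.8846 = 0.314 and β = 0.645·0.8846 = 0.571.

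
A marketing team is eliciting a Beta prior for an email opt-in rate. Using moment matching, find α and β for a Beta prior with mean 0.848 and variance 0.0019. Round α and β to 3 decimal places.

α = 56.680, β = 10.160

Write ν = α+β; then α = μν and Var = μ(1−μ)/(ν+1).
ν = μ(1−μ)/Var − 1 = 0.128896/0.0019 − 1 = 66.8400.
α = 0.848·66.8400 = 56.680, β = 0.152·66.8400 = 10.160.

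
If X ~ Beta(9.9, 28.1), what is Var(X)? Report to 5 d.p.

0.00494

μ = 9.9/38.0 = 0.260526; Var = μ(1−μ)/(α+β+1) = 0.1926524/39.0 = 0.00494.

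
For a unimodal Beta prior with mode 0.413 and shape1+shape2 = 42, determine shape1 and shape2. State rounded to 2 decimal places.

shape1 = 17.52, shape2 = 24.48

For shape1,shape2>1 the mode is (shape1−1)/(shape1+shape2−2), so shape1 = mode·(κ−2)+1 = 0.413×40+1 = 17.52.
And shape2 = (1−mode)·(κ−2)+1 = 0.587×40+1 = 24.48.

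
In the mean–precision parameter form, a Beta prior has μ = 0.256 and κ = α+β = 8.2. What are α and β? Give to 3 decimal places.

α = μκ = 0.256×8.2 = 2.099 and β = (1−μ)κ = 0.744×8.2 = 6.101.

α = 2.099, β = 6.101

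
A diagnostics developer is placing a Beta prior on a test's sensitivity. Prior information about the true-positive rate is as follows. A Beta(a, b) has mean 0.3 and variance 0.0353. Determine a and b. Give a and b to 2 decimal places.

Let s = a+b. The Beta variance is μ(1−μ)/(s+1).
So s+1 = μ(1−μ)/σ² = (0.3×0.7)/0.0353 = 0.21/0.0353 = 5.9490, giving s = 4.9490.
Then a = μs = 0.3×4.9490 = 1.48 and b = (1−μ)s = 0.7×4.9490 = 3.46.

a = 1.48, b = 3.46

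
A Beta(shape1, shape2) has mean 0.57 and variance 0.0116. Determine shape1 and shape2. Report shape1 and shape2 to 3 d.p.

shape1 = 11.474, shape2 = 8.656

Let s = shape1+shape2. The Beta variance is μ(1−μ)/(s+1).
So s+1 = μ(1−μ)/σ² = (0.57×0.43)/0.0116 = 0.2451/0.0116 = 21.1293, giving s = 20.1293.
Then shape1 = μs = 0.57×20.1293 = 11.474 and shape2 = (1−μ)s = 0.43×20.1293 = 8.656.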